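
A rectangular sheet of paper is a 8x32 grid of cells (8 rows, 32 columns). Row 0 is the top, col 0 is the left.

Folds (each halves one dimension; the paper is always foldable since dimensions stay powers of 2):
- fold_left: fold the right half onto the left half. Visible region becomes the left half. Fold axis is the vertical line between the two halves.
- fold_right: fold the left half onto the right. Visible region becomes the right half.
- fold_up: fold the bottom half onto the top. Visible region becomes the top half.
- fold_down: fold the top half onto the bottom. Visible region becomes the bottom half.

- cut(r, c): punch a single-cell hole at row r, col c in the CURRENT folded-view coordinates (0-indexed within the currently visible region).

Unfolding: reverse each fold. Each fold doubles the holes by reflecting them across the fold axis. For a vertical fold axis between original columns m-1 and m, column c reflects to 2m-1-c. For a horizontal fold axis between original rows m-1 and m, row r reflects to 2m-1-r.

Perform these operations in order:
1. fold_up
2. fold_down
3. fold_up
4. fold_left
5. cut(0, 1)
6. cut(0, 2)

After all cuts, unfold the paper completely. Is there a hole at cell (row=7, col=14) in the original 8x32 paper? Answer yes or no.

Answer: no

Derivation:
Op 1 fold_up: fold axis h@4; visible region now rows[0,4) x cols[0,32) = 4x32
Op 2 fold_down: fold axis h@2; visible region now rows[2,4) x cols[0,32) = 2x32
Op 3 fold_up: fold axis h@3; visible region now rows[2,3) x cols[0,32) = 1x32
Op 4 fold_left: fold axis v@16; visible region now rows[2,3) x cols[0,16) = 1x16
Op 5 cut(0, 1): punch at orig (2,1); cuts so far [(2, 1)]; region rows[2,3) x cols[0,16) = 1x16
Op 6 cut(0, 2): punch at orig (2,2); cuts so far [(2, 1), (2, 2)]; region rows[2,3) x cols[0,16) = 1x16
Unfold 1 (reflect across v@16): 4 holes -> [(2, 1), (2, 2), (2, 29), (2, 30)]
Unfold 2 (reflect across h@3): 8 holes -> [(2, 1), (2, 2), (2, 29), (2, 30), (3, 1), (3, 2), (3, 29), (3, 30)]
Unfold 3 (reflect across h@2): 16 holes -> [(0, 1), (0, 2), (0, 29), (0, 30), (1, 1), (1, 2), (1, 29), (1, 30), (2, 1), (2, 2), (2, 29), (2, 30), (3, 1), (3, 2), (3, 29), (3, 30)]
Unfold 4 (reflect across h@4): 32 holes -> [(0, 1), (0, 2), (0, 29), (0, 30), (1, 1), (1, 2), (1, 29), (1, 30), (2, 1), (2, 2), (2, 29), (2, 30), (3, 1), (3, 2), (3, 29), (3, 30), (4, 1), (4, 2), (4, 29), (4, 30), (5, 1), (5, 2), (5, 29), (5, 30), (6, 1), (6, 2), (6, 29), (6, 30), (7, 1), (7, 2), (7, 29), (7, 30)]
Holes: [(0, 1), (0, 2), (0, 29), (0, 30), (1, 1), (1, 2), (1, 29), (1, 30), (2, 1), (2, 2), (2, 29), (2, 30), (3, 1), (3, 2), (3, 29), (3, 30), (4, 1), (4, 2), (4, 29), (4, 30), (5, 1), (5, 2), (5, 29), (5, 30), (6, 1), (6, 2), (6, 29), (6, 30), (7, 1), (7, 2), (7, 29), (7, 30)]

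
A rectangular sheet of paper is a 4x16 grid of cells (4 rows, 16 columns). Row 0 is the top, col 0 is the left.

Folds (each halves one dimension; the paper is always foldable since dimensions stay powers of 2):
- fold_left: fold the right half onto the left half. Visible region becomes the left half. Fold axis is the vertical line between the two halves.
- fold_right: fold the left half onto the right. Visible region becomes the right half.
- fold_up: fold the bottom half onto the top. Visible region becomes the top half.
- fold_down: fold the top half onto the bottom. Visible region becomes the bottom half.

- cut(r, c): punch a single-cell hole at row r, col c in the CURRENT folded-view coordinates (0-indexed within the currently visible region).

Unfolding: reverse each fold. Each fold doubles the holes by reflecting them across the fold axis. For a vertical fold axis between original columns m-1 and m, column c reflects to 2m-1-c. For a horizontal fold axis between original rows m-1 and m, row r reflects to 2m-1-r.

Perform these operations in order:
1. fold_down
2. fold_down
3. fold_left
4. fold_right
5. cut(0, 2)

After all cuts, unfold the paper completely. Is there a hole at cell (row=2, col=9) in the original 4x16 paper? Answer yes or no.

Op 1 fold_down: fold axis h@2; visible region now rows[2,4) x cols[0,16) = 2x16
Op 2 fold_down: fold axis h@3; visible region now rows[3,4) x cols[0,16) = 1x16
Op 3 fold_left: fold axis v@8; visible region now rows[3,4) x cols[0,8) = 1x8
Op 4 fold_right: fold axis v@4; visible region now rows[3,4) x cols[4,8) = 1x4
Op 5 cut(0, 2): punch at orig (3,6); cuts so far [(3, 6)]; region rows[3,4) x cols[4,8) = 1x4
Unfold 1 (reflect across v@4): 2 holes -> [(3, 1), (3, 6)]
Unfold 2 (reflect across v@8): 4 holes -> [(3, 1), (3, 6), (3, 9), (3, 14)]
Unfold 3 (reflect across h@3): 8 holes -> [(2, 1), (2, 6), (2, 9), (2, 14), (3, 1), (3, 6), (3, 9), (3, 14)]
Unfold 4 (reflect across h@2): 16 holes -> [(0, 1), (0, 6), (0, 9), (0, 14), (1, 1), (1, 6), (1, 9), (1, 14), (2, 1), (2, 6), (2, 9), (2, 14), (3, 1), (3, 6), (3, 9), (3, 14)]
Holes: [(0, 1), (0, 6), (0, 9), (0, 14), (1, 1), (1, 6), (1, 9), (1, 14), (2, 1), (2, 6), (2, 9), (2, 14), (3, 1), (3, 6), (3, 9), (3, 14)]

Answer: yes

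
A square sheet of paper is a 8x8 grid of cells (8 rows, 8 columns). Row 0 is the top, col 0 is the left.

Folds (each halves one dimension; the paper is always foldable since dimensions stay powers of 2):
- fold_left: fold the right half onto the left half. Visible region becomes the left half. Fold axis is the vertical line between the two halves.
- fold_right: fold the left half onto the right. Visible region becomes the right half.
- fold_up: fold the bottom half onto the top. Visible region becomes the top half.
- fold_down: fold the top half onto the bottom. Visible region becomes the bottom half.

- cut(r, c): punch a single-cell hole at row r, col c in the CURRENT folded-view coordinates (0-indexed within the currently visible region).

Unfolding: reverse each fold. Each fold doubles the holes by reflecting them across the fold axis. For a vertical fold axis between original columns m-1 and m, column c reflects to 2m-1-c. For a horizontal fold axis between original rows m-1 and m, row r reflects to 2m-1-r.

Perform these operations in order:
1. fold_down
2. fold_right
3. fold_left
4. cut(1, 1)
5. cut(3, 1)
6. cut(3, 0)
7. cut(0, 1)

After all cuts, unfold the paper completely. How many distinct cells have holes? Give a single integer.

Op 1 fold_down: fold axis h@4; visible region now rows[4,8) x cols[0,8) = 4x8
Op 2 fold_right: fold axis v@4; visible region now rows[4,8) x cols[4,8) = 4x4
Op 3 fold_left: fold axis v@6; visible region now rows[4,8) x cols[4,6) = 4x2
Op 4 cut(1, 1): punch at orig (5,5); cuts so far [(5, 5)]; region rows[4,8) x cols[4,6) = 4x2
Op 5 cut(3, 1): punch at orig (7,5); cuts so far [(5, 5), (7, 5)]; region rows[4,8) x cols[4,6) = 4x2
Op 6 cut(3, 0): punch at orig (7,4); cuts so far [(5, 5), (7, 4), (7, 5)]; region rows[4,8) x cols[4,6) = 4x2
Op 7 cut(0, 1): punch at orig (4,5); cuts so far [(4, 5), (5, 5), (7, 4), (7, 5)]; region rows[4,8) x cols[4,6) = 4x2
Unfold 1 (reflect across v@6): 8 holes -> [(4, 5), (4, 6), (5, 5), (5, 6), (7, 4), (7, 5), (7, 6), (7, 7)]
Unfold 2 (reflect across v@4): 16 holes -> [(4, 1), (4, 2), (4, 5), (4, 6), (5, 1), (5, 2), (5, 5), (5, 6), (7, 0), (7, 1), (7, 2), (7, 3), (7, 4), (7, 5), (7, 6), (7, 7)]
Unfold 3 (reflect across h@4): 32 holes -> [(0, 0), (0, 1), (0, 2), (0, 3), (0, 4), (0, 5), (0, 6), (0, 7), (2, 1), (2, 2), (2, 5), (2, 6), (3, 1), (3, 2), (3, 5), (3, 6), (4, 1), (4, 2), (4, 5), (4, 6), (5, 1), (5, 2), (5, 5), (5, 6), (7, 0), (7, 1), (7, 2), (7, 3), (7, 4), (7, 5), (7, 6), (7, 7)]

Answer: 32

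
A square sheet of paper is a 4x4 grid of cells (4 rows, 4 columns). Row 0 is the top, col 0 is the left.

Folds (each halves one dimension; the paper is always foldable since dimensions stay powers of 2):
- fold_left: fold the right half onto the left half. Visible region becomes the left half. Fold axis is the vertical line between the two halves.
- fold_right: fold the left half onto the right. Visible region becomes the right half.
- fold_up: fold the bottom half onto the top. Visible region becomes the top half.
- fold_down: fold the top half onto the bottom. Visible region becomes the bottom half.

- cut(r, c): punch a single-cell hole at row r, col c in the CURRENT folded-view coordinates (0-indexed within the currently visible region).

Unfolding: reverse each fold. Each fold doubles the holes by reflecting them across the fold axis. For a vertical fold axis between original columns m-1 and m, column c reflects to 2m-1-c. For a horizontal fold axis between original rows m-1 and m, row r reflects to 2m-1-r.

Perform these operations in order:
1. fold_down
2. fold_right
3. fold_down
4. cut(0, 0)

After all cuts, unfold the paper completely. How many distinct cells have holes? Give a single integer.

Op 1 fold_down: fold axis h@2; visible region now rows[2,4) x cols[0,4) = 2x4
Op 2 fold_right: fold axis v@2; visible region now rows[2,4) x cols[2,4) = 2x2
Op 3 fold_down: fold axis h@3; visible region now rows[3,4) x cols[2,4) = 1x2
Op 4 cut(0, 0): punch at orig (3,2); cuts so far [(3, 2)]; region rows[3,4) x cols[2,4) = 1x2
Unfold 1 (reflect across h@3): 2 holes -> [(2, 2), (3, 2)]
Unfold 2 (reflect across v@2): 4 holes -> [(2, 1), (2, 2), (3, 1), (3, 2)]
Unfold 3 (reflect across h@2): 8 holes -> [(0, 1), (0, 2), (1, 1), (1, 2), (2, 1), (2, 2), (3, 1), (3, 2)]

Answer: 8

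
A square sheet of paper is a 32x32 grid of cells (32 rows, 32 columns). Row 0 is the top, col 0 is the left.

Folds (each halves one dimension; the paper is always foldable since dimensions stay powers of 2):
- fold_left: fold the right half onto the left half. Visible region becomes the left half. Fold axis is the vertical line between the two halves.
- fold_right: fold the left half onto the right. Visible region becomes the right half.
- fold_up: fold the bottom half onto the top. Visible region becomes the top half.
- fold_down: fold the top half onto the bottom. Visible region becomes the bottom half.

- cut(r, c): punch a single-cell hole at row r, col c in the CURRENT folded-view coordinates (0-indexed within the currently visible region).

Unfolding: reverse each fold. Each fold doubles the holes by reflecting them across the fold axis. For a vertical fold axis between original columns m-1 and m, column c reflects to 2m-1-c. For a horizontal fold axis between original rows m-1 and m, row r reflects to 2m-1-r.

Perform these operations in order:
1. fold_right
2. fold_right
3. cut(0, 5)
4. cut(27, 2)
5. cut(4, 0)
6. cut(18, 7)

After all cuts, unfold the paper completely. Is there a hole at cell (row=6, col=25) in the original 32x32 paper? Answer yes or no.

Answer: no

Derivation:
Op 1 fold_right: fold axis v@16; visible region now rows[0,32) x cols[16,32) = 32x16
Op 2 fold_right: fold axis v@24; visible region now rows[0,32) x cols[24,32) = 32x8
Op 3 cut(0, 5): punch at orig (0,29); cuts so far [(0, 29)]; region rows[0,32) x cols[24,32) = 32x8
Op 4 cut(27, 2): punch at orig (27,26); cuts so far [(0, 29), (27, 26)]; region rows[0,32) x cols[24,32) = 32x8
Op 5 cut(4, 0): punch at orig (4,24); cuts so far [(0, 29), (4, 24), (27, 26)]; region rows[0,32) x cols[24,32) = 32x8
Op 6 cut(18, 7): punch at orig (18,31); cuts so far [(0, 29), (4, 24), (18, 31), (27, 26)]; region rows[0,32) x cols[24,32) = 32x8
Unfold 1 (reflect across v@24): 8 holes -> [(0, 18), (0, 29), (4, 23), (4, 24), (18, 16), (18, 31), (27, 21), (27, 26)]
Unfold 2 (reflect across v@16): 16 holes -> [(0, 2), (0, 13), (0, 18), (0, 29), (4, 7), (4, 8), (4, 23), (4, 24), (18, 0), (18, 15), (18, 16), (18, 31), (27, 5), (27, 10), (27, 21), (27, 26)]
Holes: [(0, 2), (0, 13), (0, 18), (0, 29), (4, 7), (4, 8), (4, 23), (4, 24), (18, 0), (18, 15), (18, 16), (18, 31), (27, 5), (27, 10), (27, 21), (27, 26)]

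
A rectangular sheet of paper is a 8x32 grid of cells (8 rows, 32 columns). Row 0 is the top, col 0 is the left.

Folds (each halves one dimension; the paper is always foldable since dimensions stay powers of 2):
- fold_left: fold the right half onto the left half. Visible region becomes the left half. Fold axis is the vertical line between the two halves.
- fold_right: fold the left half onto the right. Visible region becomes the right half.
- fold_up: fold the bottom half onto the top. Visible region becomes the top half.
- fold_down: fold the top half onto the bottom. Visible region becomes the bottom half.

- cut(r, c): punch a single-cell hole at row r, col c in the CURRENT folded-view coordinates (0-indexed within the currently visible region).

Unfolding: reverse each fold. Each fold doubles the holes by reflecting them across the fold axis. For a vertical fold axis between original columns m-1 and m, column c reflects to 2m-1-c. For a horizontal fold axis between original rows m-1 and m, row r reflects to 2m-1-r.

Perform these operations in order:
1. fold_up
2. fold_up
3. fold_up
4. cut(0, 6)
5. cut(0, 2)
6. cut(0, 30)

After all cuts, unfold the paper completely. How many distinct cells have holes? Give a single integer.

Answer: 24

Derivation:
Op 1 fold_up: fold axis h@4; visible region now rows[0,4) x cols[0,32) = 4x32
Op 2 fold_up: fold axis h@2; visible region now rows[0,2) x cols[0,32) = 2x32
Op 3 fold_up: fold axis h@1; visible region now rows[0,1) x cols[0,32) = 1x32
Op 4 cut(0, 6): punch at orig (0,6); cuts so far [(0, 6)]; region rows[0,1) x cols[0,32) = 1x32
Op 5 cut(0, 2): punch at orig (0,2); cuts so far [(0, 2), (0, 6)]; region rows[0,1) x cols[0,32) = 1x32
Op 6 cut(0, 30): punch at orig (0,30); cuts so far [(0, 2), (0, 6), (0, 30)]; region rows[0,1) x cols[0,32) = 1x32
Unfold 1 (reflect across h@1): 6 holes -> [(0, 2), (0, 6), (0, 30), (1, 2), (1, 6), (1, 30)]
Unfold 2 (reflect across h@2): 12 holes -> [(0, 2), (0, 6), (0, 30), (1, 2), (1, 6), (1, 30), (2, 2), (2, 6), (2, 30), (3, 2), (3, 6), (3, 30)]
Unfold 3 (reflect across h@4): 24 holes -> [(0, 2), (0, 6), (0, 30), (1, 2), (1, 6), (1, 30), (2, 2), (2, 6), (2, 30), (3, 2), (3, 6), (3, 30), (4, 2), (4, 6), (4, 30), (5, 2), (5, 6), (5, 30), (6, 2), (6, 6), (6, 30), (7, 2), (7, 6), (7, 30)]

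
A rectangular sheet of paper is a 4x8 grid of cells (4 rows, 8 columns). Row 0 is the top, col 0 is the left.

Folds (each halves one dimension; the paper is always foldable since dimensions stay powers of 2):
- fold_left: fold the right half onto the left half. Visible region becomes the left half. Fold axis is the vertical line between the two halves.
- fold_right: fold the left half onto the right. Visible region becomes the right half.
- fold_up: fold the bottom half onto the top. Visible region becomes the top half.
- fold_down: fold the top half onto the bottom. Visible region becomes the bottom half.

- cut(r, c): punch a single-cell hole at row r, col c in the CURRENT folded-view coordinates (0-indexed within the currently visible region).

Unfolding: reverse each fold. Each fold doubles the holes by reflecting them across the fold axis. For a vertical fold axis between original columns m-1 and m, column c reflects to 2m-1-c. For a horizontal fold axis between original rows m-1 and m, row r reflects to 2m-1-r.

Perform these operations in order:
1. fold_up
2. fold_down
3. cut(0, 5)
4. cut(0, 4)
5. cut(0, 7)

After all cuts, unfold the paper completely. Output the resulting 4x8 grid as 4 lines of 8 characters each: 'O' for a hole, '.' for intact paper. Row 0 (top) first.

Answer: ....OO.O
....OO.O
....OO.O
....OO.O

Derivation:
Op 1 fold_up: fold axis h@2; visible region now rows[0,2) x cols[0,8) = 2x8
Op 2 fold_down: fold axis h@1; visible region now rows[1,2) x cols[0,8) = 1x8
Op 3 cut(0, 5): punch at orig (1,5); cuts so far [(1, 5)]; region rows[1,2) x cols[0,8) = 1x8
Op 4 cut(0, 4): punch at orig (1,4); cuts so far [(1, 4), (1, 5)]; region rows[1,2) x cols[0,8) = 1x8
Op 5 cut(0, 7): punch at orig (1,7); cuts so far [(1, 4), (1, 5), (1, 7)]; region rows[1,2) x cols[0,8) = 1x8
Unfold 1 (reflect across h@1): 6 holes -> [(0, 4), (0, 5), (0, 7), (1, 4), (1, 5), (1, 7)]
Unfold 2 (reflect across h@2): 12 holes -> [(0, 4), (0, 5), (0, 7), (1, 4), (1, 5), (1, 7), (2, 4), (2, 5), (2, 7), (3, 4), (3, 5), (3, 7)]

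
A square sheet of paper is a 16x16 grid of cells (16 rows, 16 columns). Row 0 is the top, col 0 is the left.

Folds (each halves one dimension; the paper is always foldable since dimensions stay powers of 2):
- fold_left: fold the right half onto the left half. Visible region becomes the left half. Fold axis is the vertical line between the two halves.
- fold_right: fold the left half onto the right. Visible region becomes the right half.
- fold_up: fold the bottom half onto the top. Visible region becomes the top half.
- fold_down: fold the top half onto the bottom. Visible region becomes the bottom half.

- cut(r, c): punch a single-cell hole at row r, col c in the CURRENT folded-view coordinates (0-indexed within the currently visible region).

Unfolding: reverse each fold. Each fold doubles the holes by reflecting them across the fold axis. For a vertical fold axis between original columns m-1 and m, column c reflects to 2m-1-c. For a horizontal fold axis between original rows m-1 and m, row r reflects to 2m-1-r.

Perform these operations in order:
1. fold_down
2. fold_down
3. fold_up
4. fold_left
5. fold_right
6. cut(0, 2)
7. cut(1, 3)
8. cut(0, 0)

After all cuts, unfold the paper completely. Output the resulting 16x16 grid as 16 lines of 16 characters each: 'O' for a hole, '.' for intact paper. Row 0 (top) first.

Answer: .O.OO.O..O.OO.O.
O......OO......O
O......OO......O
.O.OO.O..O.OO.O.
.O.OO.O..O.OO.O.
O......OO......O
O......OO......O
.O.OO.O..O.OO.O.
.O.OO.O..O.OO.O.
O......OO......O
O......OO......O
.O.OO.O..O.OO.O.
.O.OO.O..O.OO.O.
O......OO......O
O......OO......O
.O.OO.O..O.OO.O.

Derivation:
Op 1 fold_down: fold axis h@8; visible region now rows[8,16) x cols[0,16) = 8x16
Op 2 fold_down: fold axis h@12; visible region now rows[12,16) x cols[0,16) = 4x16
Op 3 fold_up: fold axis h@14; visible region now rows[12,14) x cols[0,16) = 2x16
Op 4 fold_left: fold axis v@8; visible region now rows[12,14) x cols[0,8) = 2x8
Op 5 fold_right: fold axis v@4; visible region now rows[12,14) x cols[4,8) = 2x4
Op 6 cut(0, 2): punch at orig (12,6); cuts so far [(12, 6)]; region rows[12,14) x cols[4,8) = 2x4
Op 7 cut(1, 3): punch at orig (13,7); cuts so far [(12, 6), (13, 7)]; region rows[12,14) x cols[4,8) = 2x4
Op 8 cut(0, 0): punch at orig (12,4); cuts so far [(12, 4), (12, 6), (13, 7)]; region rows[12,14) x cols[4,8) = 2x4
Unfold 1 (reflect across v@4): 6 holes -> [(12, 1), (12, 3), (12, 4), (12, 6), (13, 0), (13, 7)]
Unfold 2 (reflect across v@8): 12 holes -> [(12, 1), (12, 3), (12, 4), (12, 6), (12, 9), (12, 11), (12, 12), (12, 14), (13, 0), (13, 7), (13, 8), (13, 15)]
Unfold 3 (reflect across h@14): 24 holes -> [(12, 1), (12, 3), (12, 4), (12, 6), (12, 9), (12, 11), (12, 12), (12, 14), (13, 0), (13, 7), (13, 8), (13, 15), (14, 0), (14, 7), (14, 8), (14, 15), (15, 1), (15, 3), (15, 4), (15, 6), (15, 9), (15, 11), (15, 12), (15, 14)]
Unfold 4 (reflect across h@12): 48 holes -> [(8, 1), (8, 3), (8, 4), (8, 6), (8, 9), (8, 11), (8, 12), (8, 14), (9, 0), (9, 7), (9, 8), (9, 15), (10, 0), (10, 7), (10, 8), (10, 15), (11, 1), (11, 3), (11, 4), (11, 6), (11, 9), (11, 11), (11, 12), (11, 14), (12, 1), (12, 3), (12, 4), (12, 6), (12, 9), (12, 11), (12, 12), (12, 14), (13, 0), (13, 7), (13, 8), (13, 15), (14, 0), (14, 7), (14, 8), (14, 15), (15, 1), (15, 3), (15, 4), (15, 6), (15, 9), (15, 11), (15, 12), (15, 14)]
Unfold 5 (reflect across h@8): 96 holes -> [(0, 1), (0, 3), (0, 4), (0, 6), (0, 9), (0, 11), (0, 12), (0, 14), (1, 0), (1, 7), (1, 8), (1, 15), (2, 0), (2, 7), (2, 8), (2, 15), (3, 1), (3, 3), (3, 4), (3, 6), (3, 9), (3, 11), (3, 12), (3, 14), (4, 1), (4, 3), (4, 4), (4, 6), (4, 9), (4, 11), (4, 12), (4, 14), (5, 0), (5, 7), (5, 8), (5, 15), (6, 0), (6, 7), (6, 8), (6, 15), (7, 1), (7, 3), (7, 4), (7, 6), (7, 9), (7, 11), (7, 12), (7, 14), (8, 1), (8, 3), (8, 4), (8, 6), (8, 9), (8, 11), (8, 12), (8, 14), (9, 0), (9, 7), (9, 8), (9, 15), (10, 0), (10, 7), (10, 8), (10, 15), (11, 1), (11, 3), (11, 4), (11, 6), (11, 9), (11, 11), (11, 12), (11, 14), (12, 1), (12, 3), (12, 4), (12, 6), (12, 9), (12, 11), (12, 12), (12, 14), (13, 0), (13, 7), (13, 8), (13, 15), (14, 0), (14, 7), (14, 8), (14, 15), (15, 1), (15, 3), (15, 4), (15, 6), (15, 9), (15, 11), (15, 12), (15, 14)]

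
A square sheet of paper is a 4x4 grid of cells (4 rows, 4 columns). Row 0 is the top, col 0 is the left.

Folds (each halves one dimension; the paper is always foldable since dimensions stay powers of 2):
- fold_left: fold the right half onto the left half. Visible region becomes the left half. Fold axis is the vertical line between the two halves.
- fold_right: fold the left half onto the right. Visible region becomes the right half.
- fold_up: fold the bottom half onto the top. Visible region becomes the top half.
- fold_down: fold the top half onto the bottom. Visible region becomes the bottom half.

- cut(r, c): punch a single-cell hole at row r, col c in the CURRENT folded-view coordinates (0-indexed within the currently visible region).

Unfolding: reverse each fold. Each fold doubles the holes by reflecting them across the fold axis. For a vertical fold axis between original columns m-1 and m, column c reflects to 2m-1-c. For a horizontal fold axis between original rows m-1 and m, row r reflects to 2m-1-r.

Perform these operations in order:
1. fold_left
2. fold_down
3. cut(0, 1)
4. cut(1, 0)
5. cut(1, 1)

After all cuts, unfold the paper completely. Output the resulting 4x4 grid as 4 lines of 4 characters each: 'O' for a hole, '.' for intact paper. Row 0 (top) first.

Answer: OOOO
.OO.
.OO.
OOOO

Derivation:
Op 1 fold_left: fold axis v@2; visible region now rows[0,4) x cols[0,2) = 4x2
Op 2 fold_down: fold axis h@2; visible region now rows[2,4) x cols[0,2) = 2x2
Op 3 cut(0, 1): punch at orig (2,1); cuts so far [(2, 1)]; region rows[2,4) x cols[0,2) = 2x2
Op 4 cut(1, 0): punch at orig (3,0); cuts so far [(2, 1), (3, 0)]; region rows[2,4) x cols[0,2) = 2x2
Op 5 cut(1, 1): punch at orig (3,1); cuts so far [(2, 1), (3, 0), (3, 1)]; region rows[2,4) x cols[0,2) = 2x2
Unfold 1 (reflect across h@2): 6 holes -> [(0, 0), (0, 1), (1, 1), (2, 1), (3, 0), (3, 1)]
Unfold 2 (reflect across v@2): 12 holes -> [(0, 0), (0, 1), (0, 2), (0, 3), (1, 1), (1, 2), (2, 1), (2, 2), (3, 0), (3, 1), (3, 2), (3, 3)]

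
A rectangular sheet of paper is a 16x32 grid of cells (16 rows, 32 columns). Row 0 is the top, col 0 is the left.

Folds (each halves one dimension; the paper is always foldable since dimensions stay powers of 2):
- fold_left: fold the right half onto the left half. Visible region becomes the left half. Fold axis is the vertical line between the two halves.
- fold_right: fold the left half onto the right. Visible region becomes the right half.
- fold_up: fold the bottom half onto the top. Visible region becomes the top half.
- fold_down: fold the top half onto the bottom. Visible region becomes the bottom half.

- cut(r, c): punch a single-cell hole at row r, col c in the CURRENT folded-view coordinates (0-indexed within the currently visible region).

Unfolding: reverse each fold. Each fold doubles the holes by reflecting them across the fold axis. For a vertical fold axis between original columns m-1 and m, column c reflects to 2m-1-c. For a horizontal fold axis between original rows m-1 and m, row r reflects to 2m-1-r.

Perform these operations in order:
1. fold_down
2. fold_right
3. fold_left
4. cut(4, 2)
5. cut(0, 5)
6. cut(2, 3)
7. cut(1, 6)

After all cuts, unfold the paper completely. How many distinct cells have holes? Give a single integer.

Op 1 fold_down: fold axis h@8; visible region now rows[8,16) x cols[0,32) = 8x32
Op 2 fold_right: fold axis v@16; visible region now rows[8,16) x cols[16,32) = 8x16
Op 3 fold_left: fold axis v@24; visible region now rows[8,16) x cols[16,24) = 8x8
Op 4 cut(4, 2): punch at orig (12,18); cuts so far [(12, 18)]; region rows[8,16) x cols[16,24) = 8x8
Op 5 cut(0, 5): punch at orig (8,21); cuts so far [(8, 21), (12, 18)]; region rows[8,16) x cols[16,24) = 8x8
Op 6 cut(2, 3): punch at orig (10,19); cuts so far [(8, 21), (10, 19), (12, 18)]; region rows[8,16) x cols[16,24) = 8x8
Op 7 cut(1, 6): punch at orig (9,22); cuts so far [(8, 21), (9, 22), (10, 19), (12, 18)]; region rows[8,16) x cols[16,24) = 8x8
Unfold 1 (reflect across v@24): 8 holes -> [(8, 21), (8, 26), (9, 22), (9, 25), (10, 19), (10, 28), (12, 18), (12, 29)]
Unfold 2 (reflect across v@16): 16 holes -> [(8, 5), (8, 10), (8, 21), (8, 26), (9, 6), (9, 9), (9, 22), (9, 25), (10, 3), (10, 12), (10, 19), (10, 28), (12, 2), (12, 13), (12, 18), (12, 29)]
Unfold 3 (reflect across h@8): 32 holes -> [(3, 2), (3, 13), (3, 18), (3, 29), (5, 3), (5, 12), (5, 19), (5, 28), (6, 6), (6, 9), (6, 22), (6, 25), (7, 5), (7, 10), (7, 21), (7, 26), (8, 5), (8, 10), (8, 21), (8, 26), (9, 6), (9, 9), (9, 22), (9, 25), (10, 3), (10, 12), (10, 19), (10, 28), (12, 2), (12, 13), (12, 18), (12, 29)]

Answer: 32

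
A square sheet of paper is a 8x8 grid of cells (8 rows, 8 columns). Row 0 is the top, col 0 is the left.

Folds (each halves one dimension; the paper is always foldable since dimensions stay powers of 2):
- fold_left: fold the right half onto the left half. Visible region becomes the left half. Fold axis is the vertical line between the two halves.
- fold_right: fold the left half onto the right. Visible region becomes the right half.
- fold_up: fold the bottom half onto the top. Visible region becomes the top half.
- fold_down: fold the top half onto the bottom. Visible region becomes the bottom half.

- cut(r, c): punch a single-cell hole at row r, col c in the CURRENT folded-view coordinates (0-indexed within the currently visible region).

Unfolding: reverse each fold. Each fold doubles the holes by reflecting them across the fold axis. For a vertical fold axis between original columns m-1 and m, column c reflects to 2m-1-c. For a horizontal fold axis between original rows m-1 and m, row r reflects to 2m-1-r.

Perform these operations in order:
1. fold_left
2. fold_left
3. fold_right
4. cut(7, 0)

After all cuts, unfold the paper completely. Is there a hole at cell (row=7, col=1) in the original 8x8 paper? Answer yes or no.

Op 1 fold_left: fold axis v@4; visible region now rows[0,8) x cols[0,4) = 8x4
Op 2 fold_left: fold axis v@2; visible region now rows[0,8) x cols[0,2) = 8x2
Op 3 fold_right: fold axis v@1; visible region now rows[0,8) x cols[1,2) = 8x1
Op 4 cut(7, 0): punch at orig (7,1); cuts so far [(7, 1)]; region rows[0,8) x cols[1,2) = 8x1
Unfold 1 (reflect across v@1): 2 holes -> [(7, 0), (7, 1)]
Unfold 2 (reflect across v@2): 4 holes -> [(7, 0), (7, 1), (7, 2), (7, 3)]
Unfold 3 (reflect across v@4): 8 holes -> [(7, 0), (7, 1), (7, 2), (7, 3), (7, 4), (7, 5), (7, 6), (7, 7)]
Holes: [(7, 0), (7, 1), (7, 2), (7, 3), (7, 4), (7, 5), (7, 6), (7, 7)]

Answer: yes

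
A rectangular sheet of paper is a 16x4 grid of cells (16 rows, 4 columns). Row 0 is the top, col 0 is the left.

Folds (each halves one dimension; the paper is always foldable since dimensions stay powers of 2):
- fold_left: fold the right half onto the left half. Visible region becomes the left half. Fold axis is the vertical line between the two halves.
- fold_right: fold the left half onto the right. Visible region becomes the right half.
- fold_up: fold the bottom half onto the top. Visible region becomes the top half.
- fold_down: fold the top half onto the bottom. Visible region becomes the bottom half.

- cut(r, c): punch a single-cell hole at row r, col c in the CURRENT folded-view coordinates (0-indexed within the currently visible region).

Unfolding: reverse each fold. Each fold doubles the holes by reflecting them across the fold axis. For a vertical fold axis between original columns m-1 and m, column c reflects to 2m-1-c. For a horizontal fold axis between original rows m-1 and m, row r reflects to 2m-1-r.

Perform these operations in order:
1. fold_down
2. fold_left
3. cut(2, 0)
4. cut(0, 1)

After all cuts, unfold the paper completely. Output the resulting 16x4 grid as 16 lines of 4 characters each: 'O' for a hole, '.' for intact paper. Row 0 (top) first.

Op 1 fold_down: fold axis h@8; visible region now rows[8,16) x cols[0,4) = 8x4
Op 2 fold_left: fold axis v@2; visible region now rows[8,16) x cols[0,2) = 8x2
Op 3 cut(2, 0): punch at orig (10,0); cuts so far [(10, 0)]; region rows[8,16) x cols[0,2) = 8x2
Op 4 cut(0, 1): punch at orig (8,1); cuts so far [(8, 1), (10, 0)]; region rows[8,16) x cols[0,2) = 8x2
Unfold 1 (reflect across v@2): 4 holes -> [(8, 1), (8, 2), (10, 0), (10, 3)]
Unfold 2 (reflect across h@8): 8 holes -> [(5, 0), (5, 3), (7, 1), (7, 2), (8, 1), (8, 2), (10, 0), (10, 3)]

Answer: ....
....
....
....
....
O..O
....
.OO.
.OO.
....
O..O
....
....
....
....
....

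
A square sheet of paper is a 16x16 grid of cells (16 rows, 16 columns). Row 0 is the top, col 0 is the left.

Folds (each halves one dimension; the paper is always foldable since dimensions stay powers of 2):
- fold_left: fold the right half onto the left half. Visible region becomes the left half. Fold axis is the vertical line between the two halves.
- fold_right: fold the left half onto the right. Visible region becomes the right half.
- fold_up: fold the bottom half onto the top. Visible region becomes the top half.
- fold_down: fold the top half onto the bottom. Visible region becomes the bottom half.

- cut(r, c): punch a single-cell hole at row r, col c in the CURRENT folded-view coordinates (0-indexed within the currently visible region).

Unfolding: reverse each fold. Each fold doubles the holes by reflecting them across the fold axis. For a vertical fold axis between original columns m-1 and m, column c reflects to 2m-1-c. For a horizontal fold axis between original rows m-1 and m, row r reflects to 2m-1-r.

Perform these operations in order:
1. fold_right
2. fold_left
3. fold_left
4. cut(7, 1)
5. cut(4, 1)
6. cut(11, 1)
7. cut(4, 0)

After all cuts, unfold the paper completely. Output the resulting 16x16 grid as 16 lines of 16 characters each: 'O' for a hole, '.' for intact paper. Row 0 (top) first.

Answer: ................
................
................
................
OOOOOOOOOOOOOOOO
................
................
.OO..OO..OO..OO.
................
................
................
.OO..OO..OO..OO.
................
................
................
................

Derivation:
Op 1 fold_right: fold axis v@8; visible region now rows[0,16) x cols[8,16) = 16x8
Op 2 fold_left: fold axis v@12; visible region now rows[0,16) x cols[8,12) = 16x4
Op 3 fold_left: fold axis v@10; visible region now rows[0,16) x cols[8,10) = 16x2
Op 4 cut(7, 1): punch at orig (7,9); cuts so far [(7, 9)]; region rows[0,16) x cols[8,10) = 16x2
Op 5 cut(4, 1): punch at orig (4,9); cuts so far [(4, 9), (7, 9)]; region rows[0,16) x cols[8,10) = 16x2
Op 6 cut(11, 1): punch at orig (11,9); cuts so far [(4, 9), (7, 9), (11, 9)]; region rows[0,16) x cols[8,10) = 16x2
Op 7 cut(4, 0): punch at orig (4,8); cuts so far [(4, 8), (4, 9), (7, 9), (11, 9)]; region rows[0,16) x cols[8,10) = 16x2
Unfold 1 (reflect across v@10): 8 holes -> [(4, 8), (4, 9), (4, 10), (4, 11), (7, 9), (7, 10), (11, 9), (11, 10)]
Unfold 2 (reflect across v@12): 16 holes -> [(4, 8), (4, 9), (4, 10), (4, 11), (4, 12), (4, 13), (4, 14), (4, 15), (7, 9), (7, 10), (7, 13), (7, 14), (11, 9), (11, 10), (11, 13), (11, 14)]
Unfold 3 (reflect across v@8): 32 holes -> [(4, 0), (4, 1), (4, 2), (4, 3), (4, 4), (4, 5), (4, 6), (4, 7), (4, 8), (4, 9), (4, 10), (4, 11), (4, 12), (4, 13), (4, 14), (4, 15), (7, 1), (7, 2), (7, 5), (7, 6), (7, 9), (7, 10), (7, 13), (7, 14), (11, 1), (11, 2), (11, 5), (11, 6), (11, 9), (11, 10), (11, 13), (11, 14)]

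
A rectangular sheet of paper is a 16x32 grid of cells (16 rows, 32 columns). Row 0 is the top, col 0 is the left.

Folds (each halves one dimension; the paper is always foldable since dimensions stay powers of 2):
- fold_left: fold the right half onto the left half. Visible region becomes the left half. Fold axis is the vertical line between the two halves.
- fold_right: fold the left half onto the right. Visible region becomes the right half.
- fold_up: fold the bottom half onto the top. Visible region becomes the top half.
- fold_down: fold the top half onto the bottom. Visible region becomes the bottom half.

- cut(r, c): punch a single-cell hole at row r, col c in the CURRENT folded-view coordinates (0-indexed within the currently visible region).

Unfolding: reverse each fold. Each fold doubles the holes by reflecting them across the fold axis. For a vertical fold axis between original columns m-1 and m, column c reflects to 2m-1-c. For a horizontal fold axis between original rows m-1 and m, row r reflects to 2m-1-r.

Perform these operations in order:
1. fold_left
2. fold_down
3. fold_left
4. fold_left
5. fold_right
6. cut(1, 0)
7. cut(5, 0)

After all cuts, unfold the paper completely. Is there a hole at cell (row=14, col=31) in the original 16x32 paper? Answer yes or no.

Op 1 fold_left: fold axis v@16; visible region now rows[0,16) x cols[0,16) = 16x16
Op 2 fold_down: fold axis h@8; visible region now rows[8,16) x cols[0,16) = 8x16
Op 3 fold_left: fold axis v@8; visible region now rows[8,16) x cols[0,8) = 8x8
Op 4 fold_left: fold axis v@4; visible region now rows[8,16) x cols[0,4) = 8x4
Op 5 fold_right: fold axis v@2; visible region now rows[8,16) x cols[2,4) = 8x2
Op 6 cut(1, 0): punch at orig (9,2); cuts so far [(9, 2)]; region rows[8,16) x cols[2,4) = 8x2
Op 7 cut(5, 0): punch at orig (13,2); cuts so far [(9, 2), (13, 2)]; region rows[8,16) x cols[2,4) = 8x2
Unfold 1 (reflect across v@2): 4 holes -> [(9, 1), (9, 2), (13, 1), (13, 2)]
Unfold 2 (reflect across v@4): 8 holes -> [(9, 1), (9, 2), (9, 5), (9, 6), (13, 1), (13, 2), (13, 5), (13, 6)]
Unfold 3 (reflect across v@8): 16 holes -> [(9, 1), (9, 2), (9, 5), (9, 6), (9, 9), (9, 10), (9, 13), (9, 14), (13, 1), (13, 2), (13, 5), (13, 6), (13, 9), (13, 10), (13, 13), (13, 14)]
Unfold 4 (reflect across h@8): 32 holes -> [(2, 1), (2, 2), (2, 5), (2, 6), (2, 9), (2, 10), (2, 13), (2, 14), (6, 1), (6, 2), (6, 5), (6, 6), (6, 9), (6, 10), (6, 13), (6, 14), (9, 1), (9, 2), (9, 5), (9, 6), (9, 9), (9, 10), (9, 13), (9, 14), (13, 1), (13, 2), (13, 5), (13, 6), (13, 9), (13, 10), (13, 13), (13, 14)]
Unfold 5 (reflect across v@16): 64 holes -> [(2, 1), (2, 2), (2, 5), (2, 6), (2, 9), (2, 10), (2, 13), (2, 14), (2, 17), (2, 18), (2, 21), (2, 22), (2, 25), (2, 26), (2, 29), (2, 30), (6, 1), (6, 2), (6, 5), (6, 6), (6, 9), (6, 10), (6, 13), (6, 14), (6, 17), (6, 18), (6, 21), (6, 22), (6, 25), (6, 26), (6, 29), (6, 30), (9, 1), (9, 2), (9, 5), (9, 6), (9, 9), (9, 10), (9, 13), (9, 14), (9, 17), (9, 18), (9, 21), (9, 22), (9, 25), (9, 26), (9, 29), (9, 30), (13, 1), (13, 2), (13, 5), (13, 6), (13, 9), (13, 10), (13, 13), (13, 14), (13, 17), (13, 18), (13, 21), (13, 22), (13, 25), (13, 26), (13, 29), (13, 30)]
Holes: [(2, 1), (2, 2), (2, 5), (2, 6), (2, 9), (2, 10), (2, 13), (2, 14), (2, 17), (2, 18), (2, 21), (2, 22), (2, 25), (2, 26), (2, 29), (2, 30), (6, 1), (6, 2), (6, 5), (6, 6), (6, 9), (6, 10), (6, 13), (6, 14), (6, 17), (6, 18), (6, 21), (6, 22), (6, 25), (6, 26), (6, 29), (6, 30), (9, 1), (9, 2), (9, 5), (9, 6), (9, 9), (9, 10), (9, 13), (9, 14), (9, 17), (9, 18), (9, 21), (9, 22), (9, 25), (9, 26), (9, 29), (9, 30), (13, 1), (13, 2), (13, 5), (13, 6), (13, 9), (13, 10), (13, 13), (13, 14), (13, 17), (13, 18), (13, 21), (13, 22), (13, 25), (13, 26), (13, 29), (13, 30)]

Answer: no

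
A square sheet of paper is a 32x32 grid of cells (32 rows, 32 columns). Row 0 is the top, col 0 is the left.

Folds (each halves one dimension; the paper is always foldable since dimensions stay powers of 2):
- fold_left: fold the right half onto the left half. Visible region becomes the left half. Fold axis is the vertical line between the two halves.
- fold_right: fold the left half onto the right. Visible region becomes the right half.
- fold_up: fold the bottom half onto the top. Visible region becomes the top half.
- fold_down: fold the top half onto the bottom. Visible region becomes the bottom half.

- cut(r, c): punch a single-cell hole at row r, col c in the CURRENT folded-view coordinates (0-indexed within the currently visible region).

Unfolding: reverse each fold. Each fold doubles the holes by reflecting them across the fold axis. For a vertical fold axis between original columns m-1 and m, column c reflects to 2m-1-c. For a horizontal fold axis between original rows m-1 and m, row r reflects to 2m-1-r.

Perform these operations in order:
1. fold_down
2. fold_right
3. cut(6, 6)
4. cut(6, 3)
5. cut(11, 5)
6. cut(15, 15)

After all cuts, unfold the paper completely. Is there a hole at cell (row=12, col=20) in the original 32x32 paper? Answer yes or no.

Answer: no

Derivation:
Op 1 fold_down: fold axis h@16; visible region now rows[16,32) x cols[0,32) = 16x32
Op 2 fold_right: fold axis v@16; visible region now rows[16,32) x cols[16,32) = 16x16
Op 3 cut(6, 6): punch at orig (22,22); cuts so far [(22, 22)]; region rows[16,32) x cols[16,32) = 16x16
Op 4 cut(6, 3): punch at orig (22,19); cuts so far [(22, 19), (22, 22)]; region rows[16,32) x cols[16,32) = 16x16
Op 5 cut(11, 5): punch at orig (27,21); cuts so far [(22, 19), (22, 22), (27, 21)]; region rows[16,32) x cols[16,32) = 16x16
Op 6 cut(15, 15): punch at orig (31,31); cuts so far [(22, 19), (22, 22), (27, 21), (31, 31)]; region rows[16,32) x cols[16,32) = 16x16
Unfold 1 (reflect across v@16): 8 holes -> [(22, 9), (22, 12), (22, 19), (22, 22), (27, 10), (27, 21), (31, 0), (31, 31)]
Unfold 2 (reflect across h@16): 16 holes -> [(0, 0), (0, 31), (4, 10), (4, 21), (9, 9), (9, 12), (9, 19), (9, 22), (22, 9), (22, 12), (22, 19), (22, 22), (27, 10), (27, 21), (31, 0), (31, 31)]
Holes: [(0, 0), (0, 31), (4, 10), (4, 21), (9, 9), (9, 12), (9, 19), (9, 22), (22, 9), (22, 12), (22, 19), (22, 22), (27, 10), (27, 21), (31, 0), (31, 31)]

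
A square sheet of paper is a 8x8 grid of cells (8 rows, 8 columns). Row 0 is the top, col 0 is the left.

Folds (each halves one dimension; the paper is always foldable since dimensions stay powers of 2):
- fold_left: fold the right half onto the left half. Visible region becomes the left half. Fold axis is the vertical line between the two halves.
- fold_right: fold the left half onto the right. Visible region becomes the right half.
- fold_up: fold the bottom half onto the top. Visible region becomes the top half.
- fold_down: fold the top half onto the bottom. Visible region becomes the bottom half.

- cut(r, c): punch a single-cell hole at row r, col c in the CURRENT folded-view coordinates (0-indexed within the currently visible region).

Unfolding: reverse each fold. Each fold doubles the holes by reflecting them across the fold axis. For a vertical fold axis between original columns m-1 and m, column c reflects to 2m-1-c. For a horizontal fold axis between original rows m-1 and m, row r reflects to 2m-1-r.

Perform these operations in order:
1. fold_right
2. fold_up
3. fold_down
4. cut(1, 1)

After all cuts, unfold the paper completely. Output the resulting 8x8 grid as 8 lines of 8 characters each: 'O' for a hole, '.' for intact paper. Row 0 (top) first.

Op 1 fold_right: fold axis v@4; visible region now rows[0,8) x cols[4,8) = 8x4
Op 2 fold_up: fold axis h@4; visible region now rows[0,4) x cols[4,8) = 4x4
Op 3 fold_down: fold axis h@2; visible region now rows[2,4) x cols[4,8) = 2x4
Op 4 cut(1, 1): punch at orig (3,5); cuts so far [(3, 5)]; region rows[2,4) x cols[4,8) = 2x4
Unfold 1 (reflect across h@2): 2 holes -> [(0, 5), (3, 5)]
Unfold 2 (reflect across h@4): 4 holes -> [(0, 5), (3, 5), (4, 5), (7, 5)]
Unfold 3 (reflect across v@4): 8 holes -> [(0, 2), (0, 5), (3, 2), (3, 5), (4, 2), (4, 5), (7, 2), (7, 5)]

Answer: ..O..O..
........
........
..O..O..
..O..O..
........
........
..O..O..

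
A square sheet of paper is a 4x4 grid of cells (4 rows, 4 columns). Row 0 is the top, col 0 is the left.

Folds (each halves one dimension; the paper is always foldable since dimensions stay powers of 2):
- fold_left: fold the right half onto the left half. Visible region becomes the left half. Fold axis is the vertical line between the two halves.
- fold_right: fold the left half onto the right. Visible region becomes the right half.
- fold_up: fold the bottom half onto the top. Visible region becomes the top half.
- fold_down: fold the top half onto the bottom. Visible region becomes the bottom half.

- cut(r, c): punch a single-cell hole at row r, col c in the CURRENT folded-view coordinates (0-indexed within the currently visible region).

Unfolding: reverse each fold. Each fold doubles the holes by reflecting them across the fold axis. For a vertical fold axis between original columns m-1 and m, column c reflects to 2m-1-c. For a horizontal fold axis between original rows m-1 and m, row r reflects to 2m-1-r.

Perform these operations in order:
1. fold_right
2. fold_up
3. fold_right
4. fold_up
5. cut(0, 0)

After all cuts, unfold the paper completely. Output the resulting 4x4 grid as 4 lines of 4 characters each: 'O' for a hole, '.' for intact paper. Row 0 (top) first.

Answer: OOOO
OOOO
OOOO
OOOO

Derivation:
Op 1 fold_right: fold axis v@2; visible region now rows[0,4) x cols[2,4) = 4x2
Op 2 fold_up: fold axis h@2; visible region now rows[0,2) x cols[2,4) = 2x2
Op 3 fold_right: fold axis v@3; visible region now rows[0,2) x cols[3,4) = 2x1
Op 4 fold_up: fold axis h@1; visible region now rows[0,1) x cols[3,4) = 1x1
Op 5 cut(0, 0): punch at orig (0,3); cuts so far [(0, 3)]; region rows[0,1) x cols[3,4) = 1x1
Unfold 1 (reflect across h@1): 2 holes -> [(0, 3), (1, 3)]
Unfold 2 (reflect across v@3): 4 holes -> [(0, 2), (0, 3), (1, 2), (1, 3)]
Unfold 3 (reflect across h@2): 8 holes -> [(0, 2), (0, 3), (1, 2), (1, 3), (2, 2), (2, 3), (3, 2), (3, 3)]
Unfold 4 (reflect across v@2): 16 holes -> [(0, 0), (0, 1), (0, 2), (0, 3), (1, 0), (1, 1), (1, 2), (1, 3), (2, 0), (2, 1), (2, 2), (2, 3), (3, 0), (3, 1), (3, 2), (3, 3)]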